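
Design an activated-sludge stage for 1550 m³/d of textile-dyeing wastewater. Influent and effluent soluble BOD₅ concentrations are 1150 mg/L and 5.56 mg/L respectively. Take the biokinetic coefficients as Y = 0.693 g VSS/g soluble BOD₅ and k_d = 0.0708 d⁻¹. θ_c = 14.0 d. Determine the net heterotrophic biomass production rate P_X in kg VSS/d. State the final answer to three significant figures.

Correct the yield for decay: Y_obs = Y/(1 + k_d θ_c) = 0.693 / (1 + 0.0708 × 14.0) = 0.693 / 1.991 = 0.3480.
Q·(S₀ − S) = 1550 × (1150 − 5.56) × 10⁻³ = 1774 kg/d removed.
P_X = Y_obs · Q(S₀ − S) = 0.3480 × 1774 = 617.4 kg VSS/d.

P_X ≈ 617 kg VSS/d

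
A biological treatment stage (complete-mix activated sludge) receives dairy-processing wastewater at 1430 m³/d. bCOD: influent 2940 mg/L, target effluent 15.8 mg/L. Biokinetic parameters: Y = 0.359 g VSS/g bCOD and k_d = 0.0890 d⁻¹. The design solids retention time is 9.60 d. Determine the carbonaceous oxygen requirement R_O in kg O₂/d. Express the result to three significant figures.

Y_obs = Y / (1 + k_d θ_c) = 0.359 / (1 + 0.0890 × 9.60) = 0.359 / 1.854 = 0.1936.
ΔS = 2940 − 15.8 = 2924 mg/L, so the substrate removal rate is 1430 × 2924/1000 = 4182 kg bCOD/d.
Biomass synthesised: P_X = Y_obs × 4182 = 809.5 kg VSS/d.
R_O = Q·(S₀ − S) − 1.42·P_X = 4182 − 1.42 × 809.5 = 3032 kg O₂/d.

R_O ≈ 3030 kg O₂/d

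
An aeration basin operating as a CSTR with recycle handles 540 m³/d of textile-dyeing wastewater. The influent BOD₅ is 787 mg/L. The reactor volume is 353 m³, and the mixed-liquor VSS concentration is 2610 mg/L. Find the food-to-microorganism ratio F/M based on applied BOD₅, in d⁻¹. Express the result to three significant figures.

F/M ≈ 0.461 d⁻¹

F/M = applied load / biomass = Q·S₀/(V·X) = 540 × 787 / (353.0 × 2610) = 0.4613 d⁻¹.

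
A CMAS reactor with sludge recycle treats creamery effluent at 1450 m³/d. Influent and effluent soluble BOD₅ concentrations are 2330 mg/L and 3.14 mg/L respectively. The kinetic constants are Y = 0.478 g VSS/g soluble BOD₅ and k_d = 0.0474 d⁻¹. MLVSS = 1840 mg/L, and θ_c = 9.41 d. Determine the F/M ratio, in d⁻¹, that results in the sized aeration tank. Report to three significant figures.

F/M ≈ 0.322 d⁻¹

Steady-state biomass mass balance: V·X·(1 + k_d·θ_c) = Y·Q·(S₀ − S)·θ_c, so V = 0.478 × 1450 × (2330 − 3.14) × 9.41 / [1840 × (1 + 0.0474 × 9.41)] = 1.52×10^7 / 2661 = 5704 m³.
Food-to-microorganism ratio F/M = Q S₀ / (V X) = 1450 × 2330 / (5704 × 1840) = 0.3219 d⁻¹.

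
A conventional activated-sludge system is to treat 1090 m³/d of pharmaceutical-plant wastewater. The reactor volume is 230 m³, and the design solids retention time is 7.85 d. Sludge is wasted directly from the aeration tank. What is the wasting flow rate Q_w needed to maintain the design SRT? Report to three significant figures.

Wasting from the aeration tank: Q_w = V / θ_c = 230.0 / 7.85 = 29.30 m³/d.

Q_w ≈ 29.3 m³/d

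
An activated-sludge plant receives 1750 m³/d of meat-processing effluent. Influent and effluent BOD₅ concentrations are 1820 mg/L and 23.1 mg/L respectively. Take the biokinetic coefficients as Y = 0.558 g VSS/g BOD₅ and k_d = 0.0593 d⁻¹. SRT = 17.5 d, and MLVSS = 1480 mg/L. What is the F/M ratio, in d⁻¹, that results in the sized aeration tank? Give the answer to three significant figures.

Steady-state biomass mass balance: V·X·(1 + k_d·θ_c) = Y·Q·(S₀ − S)·θ_c, so V = 0.558 × 1750 × (1820 − 23.1) × 17.5 / [1480 × (1 + 0.0593 × 17.5)] = 3.07×10^7 / 3016 = 10182 m³.
F/M = Q·S₀ / (V·X) = 1750 × 1820 / (10182 × 1480) = 0.2114 g BOD₅·(g VSS·d)⁻¹.

F/M ≈ 0.211 d⁻¹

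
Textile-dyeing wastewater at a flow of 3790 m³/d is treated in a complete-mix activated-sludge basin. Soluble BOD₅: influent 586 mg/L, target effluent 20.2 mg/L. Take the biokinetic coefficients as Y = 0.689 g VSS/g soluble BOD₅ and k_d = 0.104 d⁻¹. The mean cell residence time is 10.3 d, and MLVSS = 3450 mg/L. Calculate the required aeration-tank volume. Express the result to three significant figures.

From the SRT design equation V = Y Q (S₀−S) θ_c / [X (1 + k_d θ_c)] = 0.689 × 3790 × (586 − 20.2) × 10.3 / [3450 × (1 + 0.104 × 10.3)] = 1.52×10^7 / 7146 = 2130 m³.

V ≈ 2130 m³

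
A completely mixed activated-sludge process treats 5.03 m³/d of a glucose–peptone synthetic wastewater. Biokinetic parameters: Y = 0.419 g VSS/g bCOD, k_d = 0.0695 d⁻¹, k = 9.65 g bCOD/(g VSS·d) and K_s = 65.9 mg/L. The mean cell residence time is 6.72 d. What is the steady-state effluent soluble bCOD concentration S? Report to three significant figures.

S ≈ 3.76 mg/L

From the Monod/SRT balance for a CMAS, S = K_s·(1+k_d θ_c)/[θ_c·(Y k − k_d) − 1] = 65.9 × (1 + 0.0695 × 6.72) / [6.72 × (0.419 × 9.65 − 0.0695) − 1] = 96.68 / 25.70 = 3.761 mg/L.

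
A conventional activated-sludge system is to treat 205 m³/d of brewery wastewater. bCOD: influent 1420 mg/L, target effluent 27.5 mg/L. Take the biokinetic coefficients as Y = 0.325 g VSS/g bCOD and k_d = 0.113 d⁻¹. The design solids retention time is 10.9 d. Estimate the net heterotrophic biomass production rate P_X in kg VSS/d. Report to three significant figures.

Correct the yield for decay: Y_obs = Y/(1 + k_d θ_c) = 0.325 / (1 + 0.113 × 10.9) = 0.325 / 2.232 = 0.1456.
ΔS = 1420 − 27.5 = 1392 mg/L, so the substrate removal rate is 205 × 1392/1000 = 285.5 kg bCOD/d.
Net biomass production P_X = Y_obs × Q·(S₀ − S) = 0.1456 × 285.5 = 41.57 kg VSS/d.

P_X ≈ 41.6 kg VSS/d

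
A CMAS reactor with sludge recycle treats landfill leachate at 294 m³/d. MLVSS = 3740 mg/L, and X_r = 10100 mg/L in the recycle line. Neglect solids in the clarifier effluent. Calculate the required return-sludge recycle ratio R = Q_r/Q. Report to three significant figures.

R ≈ 0.588

Mass balance around the secondary clarifier (neglecting effluent solids): R = X / (X_r − X) = 3740 / (10100 − 3740) = 0.5881.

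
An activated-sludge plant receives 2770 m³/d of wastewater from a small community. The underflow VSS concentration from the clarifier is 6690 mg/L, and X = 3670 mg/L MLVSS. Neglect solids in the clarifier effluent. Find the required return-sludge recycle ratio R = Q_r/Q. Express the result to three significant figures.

R ≈ 1.22

Mass balance around the secondary clarifier (neglecting effluent solids): R = X / (X_r − X) = 3670 / (6690 − 3670) = 1.215.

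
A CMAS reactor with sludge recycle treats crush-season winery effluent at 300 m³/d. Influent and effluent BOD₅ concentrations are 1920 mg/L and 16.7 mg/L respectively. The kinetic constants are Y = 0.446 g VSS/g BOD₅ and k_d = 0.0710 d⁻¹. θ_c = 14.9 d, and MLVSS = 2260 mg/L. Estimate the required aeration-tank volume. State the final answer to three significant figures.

From the SRT design equation V = Y Q (S₀−S) θ_c / [X (1 + k_d θ_c)] = 0.446 × 300 × (1920 − 16.7) × 14.9 / [2260 × (1 + 0.0710 × 14.9)] = 3.79×10^6 / 4651 = 815.9 m³.

V ≈ 816 m³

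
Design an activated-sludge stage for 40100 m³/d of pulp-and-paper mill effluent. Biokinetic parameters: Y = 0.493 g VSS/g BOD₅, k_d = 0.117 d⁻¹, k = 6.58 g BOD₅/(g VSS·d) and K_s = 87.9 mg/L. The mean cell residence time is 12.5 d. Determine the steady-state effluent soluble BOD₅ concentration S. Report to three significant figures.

S ≈ 5.68 mg/L

From the Monod/SRT balance for a CMAS, S = K_s·(1+k_d θ_c)/[θ_c·(Y k − k_d) − 1] = 87.9 × (1 + 0.117 × 12.5) / [12.5 × (0.493 × 6.58 − 0.117) − 1] = 216.5 / 38.09 = 5.683 mg/L.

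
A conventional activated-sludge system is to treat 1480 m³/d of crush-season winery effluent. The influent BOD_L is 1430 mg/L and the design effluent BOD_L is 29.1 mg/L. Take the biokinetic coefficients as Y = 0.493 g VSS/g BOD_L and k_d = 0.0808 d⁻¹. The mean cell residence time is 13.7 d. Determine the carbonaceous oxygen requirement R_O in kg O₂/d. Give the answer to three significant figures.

R_O ≈ 1380 kg O₂/d

Correct the yield for decay: Y_obs = Y/(1 + k_d θ_c) = 0.493 / (1 + 0.0808 × 13.7) = 0.493 / 2.107 = 0.2340.
Q·(S₀ − S) = 1480 × (1430 − 29.1) × 10⁻³ = 2073 kg/d removed.
Net sludge production P_X = 0.2340 × 2073 = 485.1 kg VSS/d.
R_O = Q·(S₀ − S) − 1.42·P_X = 2073 − 1.42 × 485.1 = 1384 kg O₂/d.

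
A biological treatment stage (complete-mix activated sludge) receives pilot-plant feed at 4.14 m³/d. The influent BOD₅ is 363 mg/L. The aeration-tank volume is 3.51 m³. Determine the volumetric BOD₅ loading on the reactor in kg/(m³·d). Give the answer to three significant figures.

Applied BOD₅ load per unit volume = Q·S₀/V = (4.14 × 363/1000)/3.510 = 0.4282 kg BOD₅·m⁻³·d⁻¹.

L_v ≈ 0.428 kg BOD₅/(m³·d)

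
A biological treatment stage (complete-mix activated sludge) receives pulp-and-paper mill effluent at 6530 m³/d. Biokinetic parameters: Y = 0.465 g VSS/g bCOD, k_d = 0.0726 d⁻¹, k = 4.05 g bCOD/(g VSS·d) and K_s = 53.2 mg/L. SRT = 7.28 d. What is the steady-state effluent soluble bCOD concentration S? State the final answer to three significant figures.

For a completely mixed reactor with recycle the Lawrence–McCarty relation gives S = K_s·(1 + k_d·θ_c) / [θ_c·(Y·k − k_d) − 1] = 53.2 × (1 + 0.0726 × 7.28) / [7.28 × (0.465 × 4.05 − 0.0726) − 1] = 81.32 / 12.18 = 6.675 mg/L.

S ≈ 6.68 mg/L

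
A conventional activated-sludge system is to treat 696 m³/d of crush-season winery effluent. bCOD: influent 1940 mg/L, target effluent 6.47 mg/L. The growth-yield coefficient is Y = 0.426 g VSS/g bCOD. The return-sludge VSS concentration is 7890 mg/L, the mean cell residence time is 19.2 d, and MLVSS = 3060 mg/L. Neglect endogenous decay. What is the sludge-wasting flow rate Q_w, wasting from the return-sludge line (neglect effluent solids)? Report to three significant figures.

Biomass mass balance (decay neglected): V·X = Y·Q·(S₀ − S)·θ_c, so V = 0.426 × 696 × (1940 − 6.47) × 19.2 / 3060 = 3597 m³.
Q_w = (V·X)/(θ_c X_r) = 3597 × 3060 / (19.2 × 7890) = 72.66 m³/d.

Q_w ≈ 72.7 m³/d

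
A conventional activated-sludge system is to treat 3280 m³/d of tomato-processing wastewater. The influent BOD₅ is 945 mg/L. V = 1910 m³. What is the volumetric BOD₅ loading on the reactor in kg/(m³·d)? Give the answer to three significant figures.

L_v ≈ 1.62 kg BOD₅/(m³·d)

Applied BOD₅ load per unit volume = Q·S₀/V = (3280 × 945/1000)/1910 = 1.623 kg BOD₅·m⁻³·d⁻¹.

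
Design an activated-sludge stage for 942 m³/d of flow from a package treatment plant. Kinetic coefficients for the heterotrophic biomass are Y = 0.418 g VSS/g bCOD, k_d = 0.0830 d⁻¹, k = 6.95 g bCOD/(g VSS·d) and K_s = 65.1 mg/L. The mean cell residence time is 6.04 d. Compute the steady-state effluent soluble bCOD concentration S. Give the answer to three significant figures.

From the Monod/SRT balance for a CMAS, S = K_s·(1+k_d θ_c)/[θ_c·(Y k − k_d) − 1] = 65.1 × (1 + 0.0830 × 6.04) / [6.04 × (0.418 × 6.95 − 0.0830) − 1] = 97.74 / 16.05 = 6.091 mg/L.

S ≈ 6.09 mg/L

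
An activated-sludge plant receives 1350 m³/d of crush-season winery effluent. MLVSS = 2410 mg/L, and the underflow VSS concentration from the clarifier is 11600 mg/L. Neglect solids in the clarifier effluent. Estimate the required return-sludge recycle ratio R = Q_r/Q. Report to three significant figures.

R = Q_r/Q = X/(X_r − X) = 2410 / (11600 − 2410) = 0.2622.

R ≈ 0.262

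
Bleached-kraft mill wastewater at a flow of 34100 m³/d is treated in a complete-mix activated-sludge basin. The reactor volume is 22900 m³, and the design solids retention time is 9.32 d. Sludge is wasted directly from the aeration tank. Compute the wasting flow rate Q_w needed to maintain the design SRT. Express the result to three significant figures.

With mixed-liquor wasting, θ_c = V/Q_w, so Q_w = V/θ_c = 22900/9.32 = 2457 m³/d.

Q_w ≈ 2460 m³/d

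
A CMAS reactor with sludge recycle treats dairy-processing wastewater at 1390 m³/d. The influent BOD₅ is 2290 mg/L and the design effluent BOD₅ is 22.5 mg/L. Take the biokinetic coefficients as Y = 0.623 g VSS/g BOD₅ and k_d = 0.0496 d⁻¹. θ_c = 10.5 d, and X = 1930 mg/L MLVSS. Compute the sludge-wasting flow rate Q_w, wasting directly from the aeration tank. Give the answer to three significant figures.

Steady-state biomass mass balance: V·X·(1 + k_d·θ_c) = Y·Q·(S₀ − S)·θ_c, so V = 0.623 × 1390 × (2290 − 22.5) × 10.5 / [1930 × (1 + 0.0496 × 10.5)] = 2.06×10^7 / 2935 = 7024 m³.
For wasting at MLVSS concentration, Q_w = V/θ_c = 7024/10.5 = 669.0 m³/d.

Q_w ≈ 669 m³/d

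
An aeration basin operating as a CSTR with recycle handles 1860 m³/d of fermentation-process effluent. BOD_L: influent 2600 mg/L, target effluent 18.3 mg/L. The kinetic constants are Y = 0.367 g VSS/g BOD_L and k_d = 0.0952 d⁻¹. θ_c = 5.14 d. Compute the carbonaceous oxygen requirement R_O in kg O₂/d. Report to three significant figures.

The observed yield is Y_obs = Y/(1 + k_d·θ_c) = 0.367 / (1 + 0.0952 × 5.14) = 0.367 / 1.489 = 0.2464 g VSS per g BOD_L removed.
Substrate removed = Q·(S₀ − S) = 1860 m³/d × (2600 − 18.3) g/m³ = 4.8×10^6 g/d = 4802 kg/d.
Net sludge production P_X = 0.2464 × 4802 = 1183 kg VSS/d.
R_O = Q·ΔS − 1.42 P_X = 4802 − 1680 = 3122 kg O₂/d.

R_O ≈ 3120 kg O₂/d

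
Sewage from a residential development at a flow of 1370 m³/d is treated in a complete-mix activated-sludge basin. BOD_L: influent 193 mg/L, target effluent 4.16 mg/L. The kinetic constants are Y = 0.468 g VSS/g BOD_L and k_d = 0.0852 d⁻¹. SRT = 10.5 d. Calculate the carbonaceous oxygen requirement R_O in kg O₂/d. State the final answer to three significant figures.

The observed yield is Y_obs = Y/(1 + k_d·θ_c) = 0.468 / (1 + 0.0852 × 10.5) = 0.468 / 1.895 = 0.2470 g VSS per g BOD_L removed.
ΔS = 193 − 4.16 = 188.8 mg/L, so the substrate removal rate is 1370 × 188.8/1000 = 258.7 kg BOD_L/d.
Net sludge production P_X = 0.2470 × 258.7 = 63.91 kg VSS/d.
R_O = Q·(S₀ − S) − 1.42·P_X = 258.7 − 1.42 × 63.91 = 168.0 kg O₂/d.

R_O ≈ 168 kg O₂/d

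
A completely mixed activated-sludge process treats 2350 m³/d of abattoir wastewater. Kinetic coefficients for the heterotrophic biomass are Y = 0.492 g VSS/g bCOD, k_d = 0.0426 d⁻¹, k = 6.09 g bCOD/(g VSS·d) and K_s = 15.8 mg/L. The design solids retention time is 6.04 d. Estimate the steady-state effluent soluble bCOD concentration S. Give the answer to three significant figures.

S ≈ 1.18 mg/L

From the Monod/SRT balance for a CMAS, S = K_s·(1+k_d θ_c)/[θ_c·(Y k − k_d) − 1] = 15.8 × (1 + 0.0426 × 6.04) / [6.04 × (0.492 × 6.09 − 0.0426) − 1] = 19.87 / 16.84 = 1.180 mg/L.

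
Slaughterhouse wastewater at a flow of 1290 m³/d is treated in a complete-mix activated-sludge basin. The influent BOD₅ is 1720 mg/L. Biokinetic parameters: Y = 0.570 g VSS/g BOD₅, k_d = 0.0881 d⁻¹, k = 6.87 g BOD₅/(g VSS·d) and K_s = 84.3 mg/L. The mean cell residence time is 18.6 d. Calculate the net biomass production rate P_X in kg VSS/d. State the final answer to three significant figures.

For a completely mixed reactor with recycle the Lawrence–McCarty relation gives S = K_s·(1 + k_d·θ_c) / [θ_c·(Y·k − k_d) − 1] = 84.3 × (1 + 0.0881 × 18.6) / [18.6 × (0.570 × 6.87 − 0.0881) − 1] = 222.4 / 70.20 = 3.169 mg/L.
Correct the yield for decay: Y_obs = Y/(1 + k_d θ_c) = 0.570 / (1 + 0.0881 × 18.6) = 0.570 / 2.639 = 0.2160.
Substrate removed = Q·(S₀ − S) = 1290 m³/d × (1720 − 3.17) g/m³ = 2.21×10^6 g/d = 2215 kg/d.
So the net sludge growth is P_X = 0.2160 × 2215 = 478.4 kg VSS/d.

P_X ≈ 478 kg VSS/d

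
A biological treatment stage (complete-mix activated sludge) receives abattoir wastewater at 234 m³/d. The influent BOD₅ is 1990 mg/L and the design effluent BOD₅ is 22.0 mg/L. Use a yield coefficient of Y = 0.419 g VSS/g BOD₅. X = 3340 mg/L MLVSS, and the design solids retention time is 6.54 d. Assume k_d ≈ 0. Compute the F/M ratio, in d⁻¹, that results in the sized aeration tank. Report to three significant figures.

Biomass mass balance (decay neglected): V·X = Y·Q·(S₀ − S)·θ_c, so V = 0.419 × 234 × (1990 − 22.0) × 6.54 / 3340 = 377.8 m³.
F/M = Q·S₀ / (V·X) = 234 × 1990 / (377.8 × 3340) = 0.3690 g BOD₅·(g VSS·d)⁻¹.

F/M ≈ 0.369 d⁻¹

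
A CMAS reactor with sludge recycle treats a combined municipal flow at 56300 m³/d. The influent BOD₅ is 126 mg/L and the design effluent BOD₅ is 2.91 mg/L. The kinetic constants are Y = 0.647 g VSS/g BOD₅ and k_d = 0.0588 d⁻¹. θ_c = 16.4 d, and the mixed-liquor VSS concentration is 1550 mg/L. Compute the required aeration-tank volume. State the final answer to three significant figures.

Rearranging the biomass balance for a CMAS with decay, V = Y·Q·ΔS·θ_c / [X·(1+k_d θ_c)] = 0.647 × 56300 × (126 − 2.91) × 16.4 / [1550 × (1 + 0.0588 × 16.4)] = 7.35×10^7 / 3045 = 24151 m³.

V ≈ 24200 m³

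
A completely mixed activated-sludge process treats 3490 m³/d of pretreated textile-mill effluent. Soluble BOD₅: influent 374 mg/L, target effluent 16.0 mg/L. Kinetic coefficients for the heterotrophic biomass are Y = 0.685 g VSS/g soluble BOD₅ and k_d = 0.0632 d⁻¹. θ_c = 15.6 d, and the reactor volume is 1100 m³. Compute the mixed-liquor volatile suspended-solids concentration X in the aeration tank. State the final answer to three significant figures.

Solving the biomass balance for X: X = Y Q (S₀−S) θ_c / [V (1+k_d θ_c)] = 0.685 × 3490 × (374 − 16.0) × 15.6 / [1100 × (1 + 0.0632 × 15.6)] = 6112 mg/L.

X ≈ 6110 mg/L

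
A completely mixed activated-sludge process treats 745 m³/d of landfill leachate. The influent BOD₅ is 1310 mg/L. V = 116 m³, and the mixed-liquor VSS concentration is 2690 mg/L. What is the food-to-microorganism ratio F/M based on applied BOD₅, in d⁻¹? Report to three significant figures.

F/M = applied load / biomass = Q·S₀/(V·X) = 745 × 1310 / (116.0 × 2690) = 3.128 d⁻¹.

F/M ≈ 3.13 d⁻¹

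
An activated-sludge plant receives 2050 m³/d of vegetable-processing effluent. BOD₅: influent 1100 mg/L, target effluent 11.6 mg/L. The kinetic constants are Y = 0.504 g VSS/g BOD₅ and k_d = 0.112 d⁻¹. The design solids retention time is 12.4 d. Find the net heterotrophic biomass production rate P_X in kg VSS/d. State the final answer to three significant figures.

Correct the yield for decay: Y_obs = Y/(1 + k_d θ_c) = 0.504 / (1 + 0.112 × 12.4) = 0.504 / 2.389 = 0.2110.
Mass of BOD₅ removed per day: Q(S₀ − S) = 2050 × 1088 g/m³ = 2231 kg/d.
So the net sludge growth is P_X = 0.2110 × 2231 = 470.8 kg VSS/d.

P_X ≈ 471 kg VSS/d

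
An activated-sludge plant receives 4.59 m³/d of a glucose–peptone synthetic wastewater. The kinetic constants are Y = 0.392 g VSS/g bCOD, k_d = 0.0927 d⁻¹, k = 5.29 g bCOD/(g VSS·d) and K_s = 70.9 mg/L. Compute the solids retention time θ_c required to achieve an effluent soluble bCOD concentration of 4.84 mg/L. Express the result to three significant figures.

θ_c ≈ 25.1 d

From 1/θ_c = Y·k·S/(K_s + S) − k_d: Y·k·S/(K_s+S) = 0.392 × 5.29 × 4.84 / (70.9 + 4.84) = 0.1325 d⁻¹.
Then 1/θ_c = μ − k_d = 0.1325 − 0.0927 = 0.03981 d⁻¹, giving θ_c = 25.12 d.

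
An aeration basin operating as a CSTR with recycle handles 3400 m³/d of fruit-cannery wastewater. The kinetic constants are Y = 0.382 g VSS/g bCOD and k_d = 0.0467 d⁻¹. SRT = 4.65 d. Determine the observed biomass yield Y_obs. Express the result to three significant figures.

Y_obs = Y / (1 + k_d θ_c) = 0.382 / (1 + 0.0467 × 4.65) = 0.382 / 1.217 = 0.3138.

Y_obs ≈ 0.314 g VSS/g bCOD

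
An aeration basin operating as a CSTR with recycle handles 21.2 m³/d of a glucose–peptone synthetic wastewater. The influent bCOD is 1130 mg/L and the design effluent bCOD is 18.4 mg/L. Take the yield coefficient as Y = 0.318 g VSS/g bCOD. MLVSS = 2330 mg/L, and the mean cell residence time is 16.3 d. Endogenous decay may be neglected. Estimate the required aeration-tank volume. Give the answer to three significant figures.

V ≈ 52.4 m³

Biomass mass balance (decay neglected): V·X = Y·Q·(S₀ − S)·θ_c, so V = 0.318 × 21.2 × (1130 − 18.4) × 16.3 / 2330 = 52.43 m³.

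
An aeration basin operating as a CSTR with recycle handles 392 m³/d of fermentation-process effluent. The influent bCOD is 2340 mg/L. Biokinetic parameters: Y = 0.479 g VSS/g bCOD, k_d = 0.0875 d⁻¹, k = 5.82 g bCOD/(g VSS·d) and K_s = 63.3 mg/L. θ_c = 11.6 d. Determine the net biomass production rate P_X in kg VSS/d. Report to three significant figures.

For a completely mixed reactor with recycle the Lawrence–McCarty relation gives S = K_s·(1 + k_d·θ_c) / [θ_c·(Y·k − k_d) − 1] = 63.3 × (1 + 0.0875 × 11.6) / [11.6 × (0.479 × 5.82 − 0.0875) − 1] = 127.5 / 30.32 = 4.206 mg/L.
Observed yield with endogenous decay: Y_obs = Y / (1 + k_d·θ_c) = 0.479 / (1 + 0.0875 × 11.6) = 0.479 / 2.015 = 0.2377 g VSS/g bCOD.
Mass of bCOD removed per day: Q(S₀ − S) = 392 × 2336 g/m³ = 915.6 kg/d.
Net biomass production P_X = Y_obs × Q·(S₀ − S) = 0.2377 × 915.6 = 217.7 kg VSS/d.

P_X ≈ 218 kg VSS/d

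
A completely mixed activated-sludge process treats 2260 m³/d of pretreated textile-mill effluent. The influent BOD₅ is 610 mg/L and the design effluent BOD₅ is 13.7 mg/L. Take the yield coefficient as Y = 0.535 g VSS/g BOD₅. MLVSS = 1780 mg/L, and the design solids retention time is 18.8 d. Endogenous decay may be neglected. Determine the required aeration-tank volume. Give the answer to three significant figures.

Biomass mass balance (decay neglected): V·X = Y·Q·(S₀ − S)·θ_c, so V = 0.535 × 2260 × (610 − 13.7) × 18.8 / 1780 = 7615 m³.

V ≈ 7610 m³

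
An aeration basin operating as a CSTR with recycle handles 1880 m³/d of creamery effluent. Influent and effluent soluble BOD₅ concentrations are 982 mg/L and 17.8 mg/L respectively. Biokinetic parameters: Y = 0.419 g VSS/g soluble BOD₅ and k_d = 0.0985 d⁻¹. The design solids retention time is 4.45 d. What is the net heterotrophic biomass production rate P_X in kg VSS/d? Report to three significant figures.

P_X ≈ 528 kg VSS/d

Observed yield with endogenous decay: Y_obs = Y / (1 + k_d·θ_c) = 0.419 / (1 + 0.0985 × 4.45) = 0.419 / 1.438 = 0.2913 g VSS/g soluble BOD₅.
Mass of soluble BOD₅ removed per day: Q(S₀ − S) = 1880 × 964.2 g/m³ = 1813 kg/d.
Biomass produced: P_X = Y_obs·Q·ΔS = 0.2913 × 1813 ≈ 528.1 kg VSS/d.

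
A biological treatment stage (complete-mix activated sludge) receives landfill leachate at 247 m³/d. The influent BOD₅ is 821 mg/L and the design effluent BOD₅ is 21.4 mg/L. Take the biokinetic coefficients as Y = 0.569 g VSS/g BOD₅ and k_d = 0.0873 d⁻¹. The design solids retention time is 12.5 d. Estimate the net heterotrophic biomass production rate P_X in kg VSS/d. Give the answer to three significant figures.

P_X ≈ 53.7 kg VSS/d

The observed yield is Y_obs = Y/(1 + k_d·θ_c) = 0.569 / (1 + 0.0873 × 12.5) = 0.569 / 2.091 = 0.2721 g VSS per g BOD₅ removed.
Q·(S₀ − S) = 247 × (821 − 21.4) × 10⁻³ = 197.5 kg/d removed.
So the net sludge growth is P_X = 0.2721 × 197.5 = 53.74 kg VSS/d.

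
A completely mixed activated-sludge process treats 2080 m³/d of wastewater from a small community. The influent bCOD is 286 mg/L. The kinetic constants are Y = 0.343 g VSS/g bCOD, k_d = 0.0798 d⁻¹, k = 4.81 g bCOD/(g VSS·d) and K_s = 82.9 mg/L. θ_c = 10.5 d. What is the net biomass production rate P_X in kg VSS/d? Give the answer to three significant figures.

For a completely mixed reactor with recycle the Lawrence–McCarty relation gives S = K_s·(1 + k_d·θ_c) / [θ_c·(Y·k − k_d) − 1] = 82.9 × (1 + 0.0798 × 10.5) / [10.5 × (0.343 × 4.81 − 0.0798) − 1] = 152.4 / 15.49 = 9.839 mg/L.
The observed yield is Y_obs = Y/(1 + k_d·θ_c) = 0.343 / (1 + 0.0798 × 10.5) = 0.343 / 1.838 = 0.1866 g VSS per g bCOD removed.
ΔS = 286 − 9.84 = 276.2 mg/L, so the substrate removal rate is 2080 × 276.2/1000 = 574.4 kg bCOD/d.
Net biomass production P_X = Y_obs × Q·(S₀ − S) = 0.1866 × 574.4 = 107.2 kg VSS/d.

P_X ≈ 107 kg VSS/d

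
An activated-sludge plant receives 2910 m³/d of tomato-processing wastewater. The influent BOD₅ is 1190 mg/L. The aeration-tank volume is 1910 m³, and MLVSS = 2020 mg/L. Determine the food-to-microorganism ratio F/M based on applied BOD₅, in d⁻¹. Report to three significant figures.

Food-to-microorganism ratio F/M = Q S₀ / (V X) = 2910 × 1190 / (1910 × 2020) = 0.8975 d⁻¹.

F/M ≈ 0.898 d⁻¹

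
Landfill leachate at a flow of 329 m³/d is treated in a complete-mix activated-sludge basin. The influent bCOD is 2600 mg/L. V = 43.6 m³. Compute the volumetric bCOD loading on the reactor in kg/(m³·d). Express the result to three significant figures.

Applied bCOD load per unit volume = Q·S₀/V = (329 × 2600/1000)/43.60 = 19.62 kg bCOD·m⁻³·d⁻¹.

L_v ≈ 19.6 kg bCOD/(m³·d)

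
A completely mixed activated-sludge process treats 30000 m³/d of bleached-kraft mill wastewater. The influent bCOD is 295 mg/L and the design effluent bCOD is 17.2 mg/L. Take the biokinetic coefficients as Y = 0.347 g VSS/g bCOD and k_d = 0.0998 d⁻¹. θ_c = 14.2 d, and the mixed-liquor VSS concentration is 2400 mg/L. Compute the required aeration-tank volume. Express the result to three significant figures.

V ≈ 7080 m³

Rearranging the biomass balance for a CMAS with decay, V = Y·Q·ΔS·θ_c / [X·(1+k_d θ_c)] = 0.347 × 30000 × (295 − 17.2) × 14.2 / [2400 × (1 + 0.0998 × 14.2)] = 4.11×10^7 / 5801 = 7079 m³.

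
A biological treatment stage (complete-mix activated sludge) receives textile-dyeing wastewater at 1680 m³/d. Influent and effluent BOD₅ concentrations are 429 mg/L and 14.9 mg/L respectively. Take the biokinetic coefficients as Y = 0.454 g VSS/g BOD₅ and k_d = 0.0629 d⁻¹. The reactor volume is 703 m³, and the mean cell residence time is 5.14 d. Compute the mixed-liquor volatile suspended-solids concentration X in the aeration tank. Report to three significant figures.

X = Y·Q·ΔS·θ_c / [V·(1 + k_d θ_c)] = 0.454 × 1680 × (429 − 14.9) × 5.14 / [703 × (1 + 0.0629 × 5.14)] = 1745 mg/L.

X ≈ 1750 mg/L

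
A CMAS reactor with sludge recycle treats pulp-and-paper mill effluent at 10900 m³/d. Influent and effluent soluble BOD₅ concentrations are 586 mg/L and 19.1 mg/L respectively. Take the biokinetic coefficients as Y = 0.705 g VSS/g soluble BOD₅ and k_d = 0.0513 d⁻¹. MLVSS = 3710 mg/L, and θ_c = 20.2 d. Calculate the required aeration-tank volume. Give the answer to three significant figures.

V ≈ 11600 m³

Rearranging the biomass balance for a CMAS with decay, V = Y·Q·ΔS·θ_c / [X·(1+k_d θ_c)] = 0.705 × 10900 × (586 − 19.1) × 20.2 / [3710 × (1 + 0.0513 × 20.2)] = 8.8×10^7 / 7555 = 11648 m³.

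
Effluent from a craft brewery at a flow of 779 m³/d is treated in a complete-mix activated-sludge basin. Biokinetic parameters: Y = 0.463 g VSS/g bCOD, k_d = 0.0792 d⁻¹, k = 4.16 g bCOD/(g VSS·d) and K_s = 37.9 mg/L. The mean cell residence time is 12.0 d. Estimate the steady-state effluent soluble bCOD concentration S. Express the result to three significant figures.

S ≈ 3.49 mg/L

Effluent substrate depends only on kinetics and SRT: S = K_s(1 + k_d θ_c) / [θ_c(Yk − k_d) − 1] = 37.9 × (1 + 0.0792 × 12.0) / [12.0 × (0.463 × 4.16 − 0.0792) − 1] = 73.92 / 21.16 = 3.493 mg/L.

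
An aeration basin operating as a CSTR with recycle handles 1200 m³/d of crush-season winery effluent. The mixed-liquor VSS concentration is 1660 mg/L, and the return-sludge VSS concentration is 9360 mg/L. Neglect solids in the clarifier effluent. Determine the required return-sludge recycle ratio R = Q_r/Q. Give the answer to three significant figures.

R = Q_r/Q = X/(X_r − X) = 1660 / (9360 − 1660) = 0.2156.

R ≈ 0.216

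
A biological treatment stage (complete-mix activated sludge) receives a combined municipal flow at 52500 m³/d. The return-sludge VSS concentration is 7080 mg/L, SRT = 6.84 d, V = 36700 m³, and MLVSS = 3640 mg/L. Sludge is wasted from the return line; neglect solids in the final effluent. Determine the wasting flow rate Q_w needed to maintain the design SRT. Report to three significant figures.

θ_c = V·X/(Q_w·X_r) when wasting from the recycle, so Q_w = V·X/(θ_c·X_r) = 36700 × 3640 / (6.84 × 7080) = 2759 m³/d.

Q_w ≈ 2760 m³/d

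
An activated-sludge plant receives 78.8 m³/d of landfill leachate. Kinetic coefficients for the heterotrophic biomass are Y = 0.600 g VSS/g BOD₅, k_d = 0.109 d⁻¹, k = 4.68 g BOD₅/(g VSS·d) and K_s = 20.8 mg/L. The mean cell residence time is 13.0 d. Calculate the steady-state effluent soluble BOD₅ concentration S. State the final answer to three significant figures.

S ≈ 1.47 mg/L

Effluent substrate depends only on kinetics and SRT: S = K_s(1 + k_d θ_c) / [θ_c(Yk − k_d) − 1] = 20.8 × (1 + 0.109 × 13.0) / [13.0 × (0.600 × 4.68 − 0.109) − 1] = 50.27 / 34.09 = 1.475 mg/L.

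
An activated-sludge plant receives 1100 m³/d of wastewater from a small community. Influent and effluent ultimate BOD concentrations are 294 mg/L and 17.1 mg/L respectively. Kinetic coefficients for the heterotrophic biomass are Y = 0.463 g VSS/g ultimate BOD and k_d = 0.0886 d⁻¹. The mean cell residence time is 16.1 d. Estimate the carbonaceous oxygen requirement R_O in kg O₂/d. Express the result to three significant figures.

Correct the yield for decay: Y_obs = Y/(1 + k_d θ_c) = 0.463 / (1 + 0.0886 × 16.1) = 0.463 / 2.426 = 0.1908.
Substrate removed = Q·(S₀ − S) = 1100 m³/d × (294 − 17.1) g/m³ = 3.05×10^5 g/d = 304.6 kg/d.
Net sludge production P_X = 0.1908 × 304.6 = 58.12 kg VSS/d.
Carbonaceous O₂ demand = substrate oxidised − cell-mass equivalent = 304.6 − 1.42 × 58.12 = 222.1 kg O₂/d.

R_O ≈ 222 kg O₂/d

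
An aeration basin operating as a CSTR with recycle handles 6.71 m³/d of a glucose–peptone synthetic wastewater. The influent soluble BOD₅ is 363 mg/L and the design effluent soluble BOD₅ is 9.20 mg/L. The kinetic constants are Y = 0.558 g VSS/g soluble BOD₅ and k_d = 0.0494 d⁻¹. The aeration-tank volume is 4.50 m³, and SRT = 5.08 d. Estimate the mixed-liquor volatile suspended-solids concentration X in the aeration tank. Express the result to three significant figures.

X = Y·Q·ΔS·θ_c / [V·(1 + k_d θ_c)] = 0.558 × 6.71 × (363 − 9.20) × 5.08 / [4.50 × (1 + 0.0494 × 5.08)] = 1195 mg/L.

X ≈ 1200 mg/L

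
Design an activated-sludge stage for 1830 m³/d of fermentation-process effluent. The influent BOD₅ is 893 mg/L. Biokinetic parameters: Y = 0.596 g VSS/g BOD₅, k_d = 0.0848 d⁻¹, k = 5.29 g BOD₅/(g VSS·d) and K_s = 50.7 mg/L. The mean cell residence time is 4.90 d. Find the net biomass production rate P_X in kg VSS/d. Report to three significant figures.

P_X ≈ 684 kg VSS/d

For a completely mixed reactor with recycle the Lawrence–McCarty relation gives S = K_s·(1 + k_d·θ_c) / [θ_c·(Y·k − k_d) − 1] = 50.7 × (1 + 0.0848 × 4.90) / [4.90 × (0.596 × 5.29 − 0.0848) − 1] = 71.77 / 14.03 = 5.114 mg/L.
Correct the yield for decay: Y_obs = Y/(1 + k_d θ_c) = 0.596 / (1 + 0.0848 × 4.90) = 0.596 / 1.416 = 0.4210.
Mass of BOD₅ removed per day: Q(S₀ − S) = 1830 × 887.9 g/m³ = 1625 kg/d.
Biomass produced: P_X = Y_obs·Q·ΔS = 0.4210 × 1625 ≈ 684.1 kg VSS/d.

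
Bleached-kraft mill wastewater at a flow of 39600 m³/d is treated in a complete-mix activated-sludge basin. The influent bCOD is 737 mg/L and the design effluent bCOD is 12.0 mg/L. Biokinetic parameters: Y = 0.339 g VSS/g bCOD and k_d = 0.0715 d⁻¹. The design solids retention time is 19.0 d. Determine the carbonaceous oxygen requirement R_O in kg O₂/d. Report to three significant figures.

R_O ≈ 22900 kg O₂/d

The observed yield is Y_obs = Y/(1 + k_d·θ_c) = 0.339 / (1 + 0.0715 × 19.0) = 0.339 / 2.358 = 0.1437 g VSS per g bCOD removed.
ΔS = 737 − 12.0 = 725.0 mg/L, so the substrate removal rate is 39600 × 725.0/1000 = 28710 kg bCOD/d.
Biomass synthesised: P_X = Y_obs × 28710 = 4127 kg VSS/d.
R_O = Q·ΔS − 1.42 P_X = 28710 − 5860 = 22850 kg O₂/d.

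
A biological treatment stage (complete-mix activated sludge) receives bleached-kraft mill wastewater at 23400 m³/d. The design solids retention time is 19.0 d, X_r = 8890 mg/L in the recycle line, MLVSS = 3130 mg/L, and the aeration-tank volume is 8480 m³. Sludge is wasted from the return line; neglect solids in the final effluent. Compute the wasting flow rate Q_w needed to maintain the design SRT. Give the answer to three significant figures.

θ_c = V·X/(Q_w·X_r) when wasting from the recycle, so Q_w = V·X/(θ_c·X_r) = 8480 × 3130 / (19.0 × 8890) = 157.1 m³/d.

Q_w ≈ 157 m³/d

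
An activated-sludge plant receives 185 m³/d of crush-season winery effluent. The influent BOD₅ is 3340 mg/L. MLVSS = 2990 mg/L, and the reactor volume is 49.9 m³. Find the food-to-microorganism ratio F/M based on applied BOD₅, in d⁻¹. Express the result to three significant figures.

F/M ≈ 4.14 d⁻¹

Food-to-microorganism ratio F/M = Q S₀ / (V X) = 185 × 3340 / (49.90 × 2990) = 4.141 d⁻¹.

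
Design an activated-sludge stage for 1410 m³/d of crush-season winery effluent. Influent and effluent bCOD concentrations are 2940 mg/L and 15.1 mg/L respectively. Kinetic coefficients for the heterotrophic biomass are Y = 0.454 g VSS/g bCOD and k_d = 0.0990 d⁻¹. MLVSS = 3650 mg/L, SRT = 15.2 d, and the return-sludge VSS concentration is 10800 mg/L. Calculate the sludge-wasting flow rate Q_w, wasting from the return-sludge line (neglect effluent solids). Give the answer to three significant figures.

Rearranging the biomass balance for a CMAS with decay, V = Y·Q·ΔS·θ_c / [X·(1+k_d θ_c)] = 0.454 × 1410 × (2940 − 15.1) × 15.2 / [3650 × (1 + 0.0990 × 15.2)] = 2.85×10^7 / 9143 = 3113 m³.
Q_w = (V·X)/(θ_c X_r) = 3113 × 3650 / (15.2 × 10800) = 69.21 m³/d.

Q_w ≈ 69.2 m³/d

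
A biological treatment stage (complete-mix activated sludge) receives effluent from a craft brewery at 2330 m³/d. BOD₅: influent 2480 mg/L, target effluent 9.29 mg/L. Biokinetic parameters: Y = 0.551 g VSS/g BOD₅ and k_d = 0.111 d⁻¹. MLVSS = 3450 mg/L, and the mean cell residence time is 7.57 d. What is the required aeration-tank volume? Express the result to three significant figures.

From the SRT design equation V = Y Q (S₀−S) θ_c / [X (1 + k_d θ_c)] = 0.551 × 2330 × (2480 − 9.29) × 7.57 / [3450 × (1 + 0.111 × 7.57)] = 2.4×10^7 / 6349 = 3782 m³.

V ≈ 3780 m³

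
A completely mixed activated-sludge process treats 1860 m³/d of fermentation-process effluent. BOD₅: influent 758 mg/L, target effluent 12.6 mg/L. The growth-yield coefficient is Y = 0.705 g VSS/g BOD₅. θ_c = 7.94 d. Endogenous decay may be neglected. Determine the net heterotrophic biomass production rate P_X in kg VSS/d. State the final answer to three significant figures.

P_X ≈ 977 kg VSS/d

No decay correction is needed, so Y_obs = Y = 0.705.
Mass of BOD₅ removed per day: Q(S₀ − S) = 1860 × 745.4 g/m³ = 1386 kg/d.
Net biomass production P_X = Y_obs × Q·(S₀ − S) = 0.7050 × 1386 = 977.4 kg VSS/d.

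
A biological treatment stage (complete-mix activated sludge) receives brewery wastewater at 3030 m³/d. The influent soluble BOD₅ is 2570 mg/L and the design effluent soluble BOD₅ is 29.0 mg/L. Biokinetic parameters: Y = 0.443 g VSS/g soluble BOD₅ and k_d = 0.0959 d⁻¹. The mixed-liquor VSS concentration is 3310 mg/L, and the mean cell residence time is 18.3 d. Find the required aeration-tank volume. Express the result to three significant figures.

Rearranging the biomass balance for a CMAS with decay, V = Y·Q·ΔS·θ_c / [X·(1+k_d θ_c)] = 0.443 × 3030 × (2570 − 29.0) × 18.3 / [3310 × (1 + 0.0959 × 18.3)] = 6.24×10^7 / 9119 = 6845 m³.

V ≈ 6840 m³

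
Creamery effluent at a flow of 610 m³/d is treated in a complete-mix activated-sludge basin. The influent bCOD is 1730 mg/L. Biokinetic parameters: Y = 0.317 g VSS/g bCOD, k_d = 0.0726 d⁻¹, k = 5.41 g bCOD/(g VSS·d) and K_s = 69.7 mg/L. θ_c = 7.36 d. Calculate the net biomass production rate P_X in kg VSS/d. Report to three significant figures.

Effluent substrate depends only on kinetics and SRT: S = K_s(1 + k_d θ_c) / [θ_c(Yk − k_d) − 1] = 69.7 × (1 + 0.0726 × 7.36) / [7.36 × (0.317 × 5.41 − 0.0726) − 1] = 106.9 / 11.09 = 9.645 mg/L.
Observed yield with endogenous decay: Y_obs = Y / (1 + k_d·θ_c) = 0.317 / (1 + 0.0726 × 7.36) = 0.317 / 1.534 = 0.2066 g VSS/g bCOD.
Substrate removed = Q·(S₀ − S) = 610 m³/d × (1730 − 9.65) g/m³ = 1.05×10^6 g/d = 1049 kg/d.
Net biomass production P_X = Y_obs × Q·(S₀ − S) = 0.2066 × 1049 = 216.8 kg VSS/d.

P_X ≈ 217 kg VSS/d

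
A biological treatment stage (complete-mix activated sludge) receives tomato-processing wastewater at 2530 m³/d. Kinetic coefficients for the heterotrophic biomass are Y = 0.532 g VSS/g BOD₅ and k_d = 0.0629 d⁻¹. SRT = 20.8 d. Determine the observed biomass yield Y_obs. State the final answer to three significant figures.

Y_obs ≈ 0.230 g VSS/g BOD₅

Y_obs = Y / (1 + k_d θ_c) = 0.532 / (1 + 0.0629 × 20.8) = 0.532 / 2.308 = 0.2305.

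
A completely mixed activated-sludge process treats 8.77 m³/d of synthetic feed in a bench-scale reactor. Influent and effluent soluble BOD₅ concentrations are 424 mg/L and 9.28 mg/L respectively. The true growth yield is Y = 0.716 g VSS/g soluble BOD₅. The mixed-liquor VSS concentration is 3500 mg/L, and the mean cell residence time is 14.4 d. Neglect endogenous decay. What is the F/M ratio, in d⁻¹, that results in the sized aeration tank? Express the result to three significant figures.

F/M ≈ 0.0992 d⁻¹

Biomass mass balance (decay neglected): V·X = Y·Q·(S₀ − S)·θ_c, so V = 0.716 × 8.77 × (424 − 9.28) × 14.4 / 3500 = 10.71 m³.
Food-to-microorganism ratio F/M = Q S₀ / (V X) = 8.77 × 424 / (10.71 × 3500) = 0.09916 d⁻¹.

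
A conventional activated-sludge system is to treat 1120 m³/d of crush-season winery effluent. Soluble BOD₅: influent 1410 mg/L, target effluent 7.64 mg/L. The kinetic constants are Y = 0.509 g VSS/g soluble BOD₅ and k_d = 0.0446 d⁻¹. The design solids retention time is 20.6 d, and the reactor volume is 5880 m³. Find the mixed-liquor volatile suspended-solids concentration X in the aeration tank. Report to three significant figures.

From V·X·(1 + k_d·θ_c) = Y·Q·(S₀ − S)·θ_c: X = 0.509 × 1120 × (1410 − 7.64) × 20.6 / [5880 × (1 + 0.0446 × 20.6)] = 1460 mg/L.

X ≈ 1460 mg/L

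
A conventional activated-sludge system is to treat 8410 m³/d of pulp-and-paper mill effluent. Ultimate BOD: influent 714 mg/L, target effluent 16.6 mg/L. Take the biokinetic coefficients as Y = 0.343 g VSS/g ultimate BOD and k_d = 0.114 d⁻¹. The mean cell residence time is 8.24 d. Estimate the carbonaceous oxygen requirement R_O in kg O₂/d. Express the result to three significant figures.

R_O ≈ 4390 kg O₂/d

Correct the yield for decay: Y_obs = Y/(1 + k_d θ_c) = 0.343 / (1 + 0.114 × 8.24) = 0.343 / 1.939 = 0.1769.
Mass of ultimate BOD removed per day: Q(S₀ − S) = 8410 × 697.4 g/m³ = 5865 kg/d.
Net sludge production P_X = 0.1769 × 5865 = 1037 kg VSS/d.
R_O = Q·(S₀ − S) − 1.42·P_X = 5865 − 1.42 × 1037 = 4392 kg O₂/d.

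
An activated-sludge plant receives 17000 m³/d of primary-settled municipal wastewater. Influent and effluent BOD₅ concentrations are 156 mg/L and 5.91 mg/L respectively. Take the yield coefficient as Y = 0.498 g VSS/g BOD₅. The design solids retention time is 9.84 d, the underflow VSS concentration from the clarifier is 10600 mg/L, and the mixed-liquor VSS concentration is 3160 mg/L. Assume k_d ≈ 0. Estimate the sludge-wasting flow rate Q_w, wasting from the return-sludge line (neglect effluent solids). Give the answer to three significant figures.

Q_w ≈ 120 m³/d

With k_d = 0 the design equation reduces to V = Y Q (S₀−S) θ_c / X = 0.498 × 17000 × (156 − 5.91) × 9.84 / 3160 = 3957 m³.
Wasting from the return line (neglecting effluent solids): Q_w = V·X / (θ_c·X_r) = 3957 × 3160 / (9.84 × 10600) = 119.9 m³/d.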